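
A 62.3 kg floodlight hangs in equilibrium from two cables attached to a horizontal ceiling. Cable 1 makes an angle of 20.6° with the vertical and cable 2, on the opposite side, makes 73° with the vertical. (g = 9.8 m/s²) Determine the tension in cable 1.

T_1 ≈ 585 N

Angles from the horizontal: cable 1 is 90° − 20.6° = 69.4°, cable 2 is 90° − 73° = 17°.
Weight W = 62.3 × 9.8 = 610.5 N acts straight down.
Horizontal: T_1 cos 69.4° = T_2 cos 17°  →  T_2 = 0.3679 T_1.
Vertical: T_1 sin 69.4° + T_2 sin 17° = 610.5.
Substituting the horizontal relation into the vertical equation gives 1.044 T_1 = 610.5, so T_1 = 585 N.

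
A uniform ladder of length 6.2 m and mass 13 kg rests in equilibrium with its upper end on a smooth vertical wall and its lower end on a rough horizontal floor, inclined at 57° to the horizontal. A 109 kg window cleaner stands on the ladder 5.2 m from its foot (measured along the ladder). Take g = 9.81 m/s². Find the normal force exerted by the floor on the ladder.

N_floor ≈ 1200 N

ΣF_y = 0: N_floor = 13×9.81 + 109×9.81 = 1196.8 N.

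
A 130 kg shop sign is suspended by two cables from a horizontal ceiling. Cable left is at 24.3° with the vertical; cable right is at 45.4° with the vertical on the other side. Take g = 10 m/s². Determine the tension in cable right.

Angles from the horizontal: cable left is 90° − 24.3° = 65.7°, cable right is 90° − 45.4° = 44.6°.
Weight W = 130 × 10 = 1300 N acts straight down.
Horizontal: T_left cos 65.7° = T_right cos 44.6°  →  T_left = 1.73 T_right.
Vertical: T_left sin 65.7° + T_right sin 44.6° = 1300.
Substituting the horizontal relation into the vertical equation gives 2.279 T_right = 1300, so T_right = 570.4 N.

T_right ≈ 570 N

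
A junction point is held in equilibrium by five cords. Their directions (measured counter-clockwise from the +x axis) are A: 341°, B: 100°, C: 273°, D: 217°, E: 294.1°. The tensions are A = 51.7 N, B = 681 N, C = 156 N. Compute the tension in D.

Resolve: ΣF_x = 51.7 cos 341° + 681 cos 100° + 156 cos 273° + T_D cos 217° + T_E cos 294.1° = 0.
        ΣF_y = 51.7 sin 341° + 681 sin 100° + 156 sin 273° + T_D sin 217° + T_E sin 294.1° = 0.
The known terms sum to (-61.21, 498) N, so -0.7986 T_D + 0.4083 T_E = 61.21 and -0.6018 T_D − 0.9128 T_E = -498.
Solving simultaneously: T_D = 151.3 N, T_E = 445.8 N.

T_D ≈ 151 N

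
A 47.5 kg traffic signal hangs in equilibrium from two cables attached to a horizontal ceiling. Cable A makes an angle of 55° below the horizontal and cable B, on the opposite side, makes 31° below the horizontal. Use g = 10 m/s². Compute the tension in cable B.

T_B ≈ 273 N

Weight W = 47.5 × 10 = 475 N acts straight down.
Horizontal: T_A cos 55° = T_B cos 31°  →  T_A = 1.494 T_B.
Vertical: T_A sin 55° + T_B sin 31° = 475.
Substituting the horizontal relation into the vertical equation gives 1.739 T_B = 475, so T_B = 273.1 N.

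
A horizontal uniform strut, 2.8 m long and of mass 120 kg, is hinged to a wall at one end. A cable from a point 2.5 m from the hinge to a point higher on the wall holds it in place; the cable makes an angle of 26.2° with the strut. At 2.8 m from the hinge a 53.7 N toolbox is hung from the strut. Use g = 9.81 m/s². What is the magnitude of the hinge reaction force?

Take torques about the hinge: T sin 26.2° · 2.5 = 120×9.81×1.4 + 53.7×2.8 = 1798.4 N·m.
So T = 1798.4 / (0.4415 × 2.5) = 1629.4 N.
ΣF_x = 0: H_x = T cos 26.2° = 1462 N.
ΣF_y = 0: H_y = (120×9.81 + 53.7) − T sin 26.2° = 1230.9 − 719.38 = 511.52 N.
|H| = √(H_x² + H_y²) = √((1462)² + (511.52)²) = 1548.9 N.

|H| ≈ 1550 N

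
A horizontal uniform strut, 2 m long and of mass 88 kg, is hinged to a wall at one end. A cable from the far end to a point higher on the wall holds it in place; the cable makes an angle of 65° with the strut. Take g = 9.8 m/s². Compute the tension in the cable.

T ≈ 476 N

Take torques about the hinge: T sin 65° · 2 = 88×9.8×1 = 862.4 N·m.
So T = 862.4 / (0.9063 × 2) = 475.78 N.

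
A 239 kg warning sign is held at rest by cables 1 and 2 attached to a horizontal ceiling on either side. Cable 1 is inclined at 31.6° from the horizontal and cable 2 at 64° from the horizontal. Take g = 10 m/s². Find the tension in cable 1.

T_1 ≈ 1050 N

Weight W = 239 × 10 = 2390 N acts straight down.
Horizontal: T_1 cos 31.6° = T_2 cos 64°  →  T_2 = 1.943 T_1.
Vertical: T_1 sin 31.6° + T_2 sin 64° = 2390.
Substituting the horizontal relation into the vertical equation gives 2.27 T_1 = 2390, so T_1 = 1053 N.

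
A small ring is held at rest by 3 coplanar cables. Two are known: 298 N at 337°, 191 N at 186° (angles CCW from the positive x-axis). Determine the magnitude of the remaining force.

F ≈ 160 N

Sum the known components: ΣF_x = 84.36 N, ΣF_y = -136.4 N.
For equilibrium the remaining force must supply (−ΣF_x, −ΣF_y) = (-84.36, 136.4) N.
Magnitude = √((-84.36)² + (136.4)²) = 160.4 N; direction = atan2(136.4, -84.36) = 121.7°.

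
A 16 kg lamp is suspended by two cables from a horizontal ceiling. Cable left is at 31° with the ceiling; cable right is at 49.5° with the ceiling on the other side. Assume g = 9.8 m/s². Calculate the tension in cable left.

Weight W = 16 × 9.8 = 156.8 N acts straight down.
Horizontal: T_left cos 31° = T_right cos 49.5°  →  T_right = 1.32 T_left.
Vertical: T_left sin 31° + T_right sin 49.5° = 156.8.
Substituting the horizontal relation into the vertical equation gives 1.519 T_left = 156.8, so T_left = 103.2 N.

T_left ≈ 103 N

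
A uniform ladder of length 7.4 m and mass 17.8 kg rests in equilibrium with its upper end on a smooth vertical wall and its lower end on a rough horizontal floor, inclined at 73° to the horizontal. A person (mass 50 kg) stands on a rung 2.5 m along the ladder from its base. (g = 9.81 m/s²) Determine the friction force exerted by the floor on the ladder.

f ≈ 77.4 N

Torques about the foot: N_wall · 7.4 sin 73° = 17.8×9.81×3.7 cos 73° + 50×9.81×2.5 cos 73° → N_wall = 77.356 N.
ΣF_x = 0: f_floor = N_wall = 77.356 N.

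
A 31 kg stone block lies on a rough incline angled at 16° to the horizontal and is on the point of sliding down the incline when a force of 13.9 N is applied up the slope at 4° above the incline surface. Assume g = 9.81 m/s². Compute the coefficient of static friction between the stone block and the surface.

On the verge of sliding down the incline, friction is at its maximum μN and acts up the slope.
Perpendicular to incline: N = W cos 16° − P sin 4° = 292.3 − 0.9696 = 291.4 N.
Along incline: P cos 4° + μN = W sin 16° → μ = (W sin 16° − P cos 4°) / N = 0.2401.

μ ≈ 0.240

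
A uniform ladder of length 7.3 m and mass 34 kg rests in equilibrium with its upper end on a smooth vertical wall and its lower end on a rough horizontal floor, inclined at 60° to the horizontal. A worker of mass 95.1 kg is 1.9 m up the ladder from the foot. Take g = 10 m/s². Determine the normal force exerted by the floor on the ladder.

N_floor ≈ 1290 N

ΣF_y = 0: N_floor = 34×10 + 95.1×10 = 1291 N.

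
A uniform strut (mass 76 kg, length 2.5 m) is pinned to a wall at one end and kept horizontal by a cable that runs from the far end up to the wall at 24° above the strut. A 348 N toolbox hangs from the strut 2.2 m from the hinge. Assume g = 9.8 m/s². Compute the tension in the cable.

T ≈ 1670 N

Take torques about the hinge: T sin 24° · 2.5 = 76×9.8×1.25 + 348×2.2 = 1696.6 N·m.
So T = 1696.6 / (0.4067 × 2.5) = 1668.5 N.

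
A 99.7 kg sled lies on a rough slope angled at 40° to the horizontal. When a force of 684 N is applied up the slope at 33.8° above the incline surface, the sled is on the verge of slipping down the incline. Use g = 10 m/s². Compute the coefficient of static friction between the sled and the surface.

μ ≈ 0.189

On the verge of sliding down the incline, friction is at its maximum μN and acts up the slope.
Perpendicular to incline: N = W cos 40° − P sin 33.8° = 763.7 − 380.5 = 383.2 N.
Along incline: P cos 33.8° + μN = W sin 40° → μ = (W sin 40° − P cos 33.8°) / N = 0.1891.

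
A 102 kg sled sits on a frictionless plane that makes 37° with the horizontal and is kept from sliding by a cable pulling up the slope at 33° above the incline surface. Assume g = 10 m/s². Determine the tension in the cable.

T ≈ 732 N

Take axes along and perpendicular to the incline. Weight components: W sin 37° = 613.9 N down-slope, W cos 37° = 814.6 N into the surface.
Along incline: T cos 33° = W sin 37° → T = 731.9 N.
Perpendicular: N = W cos 37° − T sin 33° = 416 N.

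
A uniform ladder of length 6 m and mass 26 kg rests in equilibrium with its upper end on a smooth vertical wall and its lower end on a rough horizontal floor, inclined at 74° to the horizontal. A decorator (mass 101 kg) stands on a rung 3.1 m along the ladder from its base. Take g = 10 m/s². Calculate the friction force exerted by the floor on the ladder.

Torques about the foot: N_wall · 6 sin 74° = 26×10×3 cos 74° + 101×10×3.1 cos 74° → N_wall = 186.91 N.
ΣF_x = 0: f_floor = N_wall = 186.91 N.

f ≈ 187 N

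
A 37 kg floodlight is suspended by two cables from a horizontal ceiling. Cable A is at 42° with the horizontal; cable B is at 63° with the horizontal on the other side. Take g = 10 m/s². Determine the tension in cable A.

T_A ≈ 174 N

Weight W = 37 × 10 = 370 N acts straight down.
Horizontal: T_A cos 42° = T_B cos 63°  →  T_B = 1.637 T_A.
Vertical: T_A sin 42° + T_B sin 63° = 370.
Substituting the horizontal relation into the vertical equation gives 2.128 T_A = 370, so T_A = 173.9 N.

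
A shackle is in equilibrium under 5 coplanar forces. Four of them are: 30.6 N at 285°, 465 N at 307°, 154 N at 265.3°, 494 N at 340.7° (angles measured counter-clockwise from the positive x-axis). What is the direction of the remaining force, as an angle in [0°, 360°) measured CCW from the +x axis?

θ ≈ 136°

Sum the known components: ΣF_x = 741.4 N, ΣF_y = -717.7 N.
For equilibrium the remaining force must supply (−ΣF_x, −ΣF_y) = (-741.4, 717.7) N.
Magnitude = √((-741.4)² + (717.7)²) = 1032 N; direction = atan2(717.7, -741.4) = 135.9°.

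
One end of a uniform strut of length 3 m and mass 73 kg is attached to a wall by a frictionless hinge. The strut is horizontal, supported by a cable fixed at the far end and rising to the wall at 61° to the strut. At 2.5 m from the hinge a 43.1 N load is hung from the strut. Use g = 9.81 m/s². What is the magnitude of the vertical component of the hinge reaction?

Take torques about the hinge: T sin 61° · 3 = 73×9.81×1.5 + 43.1×2.5 = 1181.9 N·m.
So T = 1181.9 / (0.8746 × 3) = 450.46 N.
ΣF_y = 0: H_y = (73×9.81 + 43.1) − T sin 61° = 759.23 − 393.98 = 365.25 N.

|H_y| ≈ 365 N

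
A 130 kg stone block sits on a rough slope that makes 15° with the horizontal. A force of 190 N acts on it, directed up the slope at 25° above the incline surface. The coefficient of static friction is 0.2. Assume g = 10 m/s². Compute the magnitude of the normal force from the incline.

N ≈ 1180 N

Axes along / perpendicular to the incline. W sin 15° = 336.5 N down-slope; W cos 15° = 1256 N into the surface.
Perpendicular: N = W cos 15° − P sin 25° = 1256 − 80.3 = 1175 N.
Along incline: P cos 25° + f = W sin 15° (friction acts up-slope) → f = 336.5 − 172.2 = 164.3 N.
|f| = 164.3 N ≤ μN = 235.1 N, so the stone block is indeed static.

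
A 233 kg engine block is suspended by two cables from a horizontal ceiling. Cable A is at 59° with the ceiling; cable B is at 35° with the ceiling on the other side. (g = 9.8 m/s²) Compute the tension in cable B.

Weight W = 233 × 9.8 = 2283 N acts straight down.
Horizontal: T_A cos 59° = T_B cos 35°  →  T_A = 1.59 T_B.
Vertical: T_A sin 59° + T_B sin 35° = 2283.
Substituting the horizontal relation into the vertical equation gives 1.937 T_B = 2283, so T_B = 1179 N.

T_B ≈ 1180 N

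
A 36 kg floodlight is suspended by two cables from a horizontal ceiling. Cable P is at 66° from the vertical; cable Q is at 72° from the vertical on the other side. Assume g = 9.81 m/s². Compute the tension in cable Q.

T_Q ≈ 482 N

Angles from the horizontal: cable P is 90° − 66° = 24°, cable Q is 90° − 72° = 18°.
Weight W = 36 × 9.81 = 353.2 N acts straight down.
Horizontal: T_P cos 24° = T_Q cos 18°  →  T_P = 1.041 T_Q.
Vertical: T_P sin 24° + T_Q sin 18° = 353.2.
Substituting the horizontal relation into the vertical equation gives 0.7325 T_Q = 353.2, so T_Q = 482.2 N.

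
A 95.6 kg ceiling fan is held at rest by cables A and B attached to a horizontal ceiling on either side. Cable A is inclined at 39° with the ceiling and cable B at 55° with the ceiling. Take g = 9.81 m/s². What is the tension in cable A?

T_A ≈ 539 N

Weight W = 95.6 × 9.81 = 937.8 N acts straight down.
Horizontal: T_A cos 39° = T_B cos 55°  →  T_B = 1.355 T_A.
Vertical: T_A sin 39° + T_B sin 55° = 937.8.
Substituting the horizontal relation into the vertical equation gives 1.739 T_A = 937.8, so T_A = 539.2 N.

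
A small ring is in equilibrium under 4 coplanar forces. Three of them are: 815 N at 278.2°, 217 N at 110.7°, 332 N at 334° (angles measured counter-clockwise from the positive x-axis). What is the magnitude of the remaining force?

F ≈ 822 N

Sum the known components: ΣF_x = 337.9 N, ΣF_y = -749.2 N.
For equilibrium the remaining force must supply (−ΣF_x, −ΣF_y) = (-337.9, 749.2) N.
Magnitude = √((-337.9)² + (749.2)²) = 821.9 N; direction = atan2(749.2, -337.9) = 114.3°.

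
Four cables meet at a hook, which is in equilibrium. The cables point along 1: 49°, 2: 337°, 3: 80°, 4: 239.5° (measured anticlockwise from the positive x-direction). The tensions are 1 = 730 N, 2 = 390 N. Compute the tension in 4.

Resolve: ΣF_x = 730 cos 49° + 390 cos 337° + T_3 cos 80° + T_4 cos 239.5° = 0.
        ΣF_y = 730 sin 49° + 390 sin 337° + T_3 sin 80° + T_4 sin 239.5° = 0.
The known terms sum to (837.9, 398.6) N, so 0.1736 T_3 − 0.5075 T_4 = -837.9 and 0.9848 T_3 − 0.8616 T_4 = -398.6.
Solving simultaneously: T_3 = 1484 N, T_4 = 2159 N.

T_4 ≈ 2160 N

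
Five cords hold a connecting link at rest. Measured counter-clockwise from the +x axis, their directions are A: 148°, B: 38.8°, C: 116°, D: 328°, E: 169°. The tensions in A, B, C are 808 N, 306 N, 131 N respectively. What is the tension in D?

T_D ≈ 1750 N

Resolve: ΣF_x = 808 cos 148° + 306 cos 38.8° + 131 cos 116° + T_D cos 328° + T_E cos 169° = 0.
        ΣF_y = 808 sin 148° + 306 sin 38.8° + 131 sin 116° + T_D sin 328° + T_E sin 169° = 0.
The known terms sum to (-504.2, 737.7) N, so 0.8480 T_D − 0.9816 T_E = 504.2 and -0.5299 T_D + 0.1908 T_E = -737.7.
Solving simultaneously: T_D = 1752 N, T_E = 1000 N.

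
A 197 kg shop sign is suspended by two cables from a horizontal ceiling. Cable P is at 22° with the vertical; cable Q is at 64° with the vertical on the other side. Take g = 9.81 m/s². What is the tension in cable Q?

Angles from the horizontal: cable P is 90° − 22° = 68°, cable Q is 90° − 64° = 26°.
Weight W = 197 × 9.81 = 1933 N acts straight down.
Horizontal: T_P cos 68° = T_Q cos 26°  →  T_P = 2.399 T_Q.
Vertical: T_P sin 68° + T_Q sin 26° = 1933.
Substituting the horizontal relation into the vertical equation gives 2.663 T_Q = 1933, so T_Q = 725.7 N.

T_Q ≈ 726 N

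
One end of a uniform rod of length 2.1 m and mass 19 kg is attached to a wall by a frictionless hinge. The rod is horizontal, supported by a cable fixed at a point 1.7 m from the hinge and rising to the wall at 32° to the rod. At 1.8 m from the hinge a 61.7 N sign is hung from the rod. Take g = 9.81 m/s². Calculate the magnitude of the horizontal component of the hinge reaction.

Take torques about the hinge: T sin 32° · 1.7 = 19×9.81×1.05 + 61.7×1.8 = 306.77 N·m.
So T = 306.77 / (0.5299 × 1.7) = 340.53 N.
ΣF_x = 0: H_x = T cos 32° = 288.78 N.

H_x ≈ 289 N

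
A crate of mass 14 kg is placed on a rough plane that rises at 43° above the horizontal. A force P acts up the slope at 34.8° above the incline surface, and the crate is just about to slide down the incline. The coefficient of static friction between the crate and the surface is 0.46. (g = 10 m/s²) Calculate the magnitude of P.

P ≈ 86.6 N

On the verge of sliding down the incline, friction equals μN and acts up the slope.
Perpendicular: N + P sin 34.8° = W cos 43° = 102.4 N.
Along incline: P cos 34.8° + μN = W sin 43° with W sin 43° = 95.48 N.
Solving the pair for P and N: P = 86.61 N, N = 52.96 N (and f = μN = 24.36 N).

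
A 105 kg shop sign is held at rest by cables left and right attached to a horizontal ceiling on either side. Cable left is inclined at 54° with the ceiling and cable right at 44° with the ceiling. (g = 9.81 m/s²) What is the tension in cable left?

T_left ≈ 748 N

Weight W = 105 × 9.81 = 1030 N acts straight down.
Horizontal: T_left cos 54° = T_right cos 44°  →  T_right = 0.8171 T_left.
Vertical: T_left sin 54° + T_right sin 44° = 1030.
Substituting the horizontal relation into the vertical equation gives 1.377 T_left = 1030, so T_left = 748.2 N.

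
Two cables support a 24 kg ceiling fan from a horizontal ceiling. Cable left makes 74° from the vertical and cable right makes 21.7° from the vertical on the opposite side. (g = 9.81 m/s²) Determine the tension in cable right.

Angles from the horizontal: cable left is 90° − 74° = 16°, cable right is 90° − 21.7° = 68.3°.
Weight W = 24 × 9.81 = 235.4 N acts straight down.
Horizontal: T_left cos 16° = T_right cos 68.3°  →  T_left = 0.3846 T_right.
Vertical: T_left sin 16° + T_right sin 68.3° = 235.4.
Substituting the horizontal relation into the vertical equation gives 1.035 T_right = 235.4, so T_right = 227.4 N.

T_right ≈ 227 N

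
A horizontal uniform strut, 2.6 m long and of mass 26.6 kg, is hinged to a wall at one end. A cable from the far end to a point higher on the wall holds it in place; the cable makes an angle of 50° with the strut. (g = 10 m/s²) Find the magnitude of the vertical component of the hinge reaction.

Take torques about the hinge: T sin 50° · 2.6 = 26.6×10×1.3 = 345.8 N·m.
So T = 345.8 / (0.7660 × 2.6) = 173.62 N.
ΣF_y = 0: H_y = (26.6×10) − T sin 50° = 266 − 133 = 133 N.

|H_y| ≈ 133 N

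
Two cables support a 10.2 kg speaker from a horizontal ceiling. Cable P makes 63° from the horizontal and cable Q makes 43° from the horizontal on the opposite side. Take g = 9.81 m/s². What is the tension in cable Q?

Weight W = 10.2 × 9.81 = 100.1 N acts straight down.
Horizontal: T_P cos 63° = T_Q cos 43°  →  T_P = 1.611 T_Q.
Vertical: T_P sin 63° + T_Q sin 43° = 100.1.
Substituting the horizontal relation into the vertical equation gives 2.117 T_Q = 100.1, so T_Q = 47.26 N.

T_Q ≈ 47.3 N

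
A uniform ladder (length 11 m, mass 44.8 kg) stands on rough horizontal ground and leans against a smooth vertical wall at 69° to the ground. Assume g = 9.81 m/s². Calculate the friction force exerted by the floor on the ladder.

f ≈ 84.4 N

Torques about the foot: N_wall · 11 sin 69° = 44.8×9.81×5.5 cos 69° → N_wall = 84.352 N.
ΣF_x = 0: f_floor = N_wall = 84.352 N.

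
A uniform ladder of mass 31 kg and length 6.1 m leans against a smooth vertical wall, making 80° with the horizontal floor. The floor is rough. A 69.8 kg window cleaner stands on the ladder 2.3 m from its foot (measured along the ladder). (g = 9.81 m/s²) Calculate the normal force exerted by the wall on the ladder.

N_wall ≈ 72.3 N

Torques about the foot: N_wall · 6.1 sin 80° = 31×9.81×3.05 cos 80° + 69.8×9.81×2.3 cos 80° → N_wall = 72.335 N.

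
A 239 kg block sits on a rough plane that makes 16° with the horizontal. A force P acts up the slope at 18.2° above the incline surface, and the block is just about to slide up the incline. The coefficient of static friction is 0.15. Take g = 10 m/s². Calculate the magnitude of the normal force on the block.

On the verge of sliding up the incline, friction equals μN and acts down the slope.
Perpendicular: N + P sin 18.2° = W cos 16° = 2297 N.
Along incline: P cos 18.2° = W sin 16° + μN  with W sin 16° = 658.8 N.
Solving the pair for P and N: P = 1007 N, N = 1983 N (and f = μN = 297.5 N).

N ≈ 1980 N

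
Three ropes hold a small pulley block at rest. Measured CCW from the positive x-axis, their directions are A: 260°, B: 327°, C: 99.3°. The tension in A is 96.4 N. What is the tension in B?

Resolve: ΣF_x = 96.4 cos 260° + T_B cos 327° + T_C cos 99.3° = 0.
        ΣF_y = 96.4 sin 260° + T_B sin 327° + T_C sin 99.3° = 0.
The known terms sum to (-16.74, -94.94) N, so 0.8387 T_B − 0.1616 T_C = 16.74 and -0.5446 T_B + 0.9869 T_C = 94.94.
Solving simultaneously: T_B = 43.08 N, T_C = 120 N.

T_B ≈ 43.1 N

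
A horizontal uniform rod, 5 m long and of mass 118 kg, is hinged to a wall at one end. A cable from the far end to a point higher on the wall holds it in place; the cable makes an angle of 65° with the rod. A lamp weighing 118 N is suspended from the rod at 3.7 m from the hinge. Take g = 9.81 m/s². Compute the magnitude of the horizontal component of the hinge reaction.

Take torques about the hinge: T sin 65° · 5 = 118×9.81×2.5 + 118×3.7 = 3330.6 N·m.
So T = 3330.6 / (0.9063 × 5) = 734.97 N.
ΣF_x = 0: H_x = T cos 65° = 310.61 N.

H_x ≈ 311 N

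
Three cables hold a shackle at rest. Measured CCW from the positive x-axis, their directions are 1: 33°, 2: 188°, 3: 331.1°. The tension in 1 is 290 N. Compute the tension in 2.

Resolve: ΣF_x = 290 cos 33° + T_2 cos 188° + T_3 cos 331.1° = 0.
        ΣF_y = 290 sin 33° + T_2 sin 188° + T_3 sin 331.1° = 0.
The known terms sum to (243.2, 157.9) N, so -0.9903 T_2 + 0.8755 T_3 = -243.2 and -0.1392 T_2 − 0.4833 T_3 = -157.9.
Solving simultaneously: T_2 = 426.1 N, T_3 = 204.1 N.

T_2 ≈ 426 N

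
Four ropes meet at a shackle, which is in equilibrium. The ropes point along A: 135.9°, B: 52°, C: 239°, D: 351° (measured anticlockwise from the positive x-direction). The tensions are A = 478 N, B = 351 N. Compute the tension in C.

Resolve: ΣF_x = 478 cos 135.9° + 351 cos 52° + T_C cos 239° + T_D cos 351° = 0.
        ΣF_y = 478 sin 135.9° + 351 sin 52° + T_C sin 239° + T_D sin 351° = 0.
The known terms sum to (-127.2, 609.2) N, so -0.5150 T_C + 0.9877 T_D = 127.2 and -0.8572 T_C − 0.1564 T_D = -609.2.
Solving simultaneously: T_C = 627.5 N, T_D = 456 N.

T_C ≈ 628 N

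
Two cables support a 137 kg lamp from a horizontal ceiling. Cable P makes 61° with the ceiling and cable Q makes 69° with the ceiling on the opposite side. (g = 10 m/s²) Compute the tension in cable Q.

Weight W = 137 × 10 = 1370 N acts straight down.
Horizontal: T_P cos 61° = T_Q cos 69°  →  T_P = 0.7392 T_Q.
Vertical: T_P sin 61° + T_Q sin 69° = 1370.
Substituting the horizontal relation into the vertical equation gives 1.58 T_Q = 1370, so T_Q = 867 N.

T_Q ≈ 867 N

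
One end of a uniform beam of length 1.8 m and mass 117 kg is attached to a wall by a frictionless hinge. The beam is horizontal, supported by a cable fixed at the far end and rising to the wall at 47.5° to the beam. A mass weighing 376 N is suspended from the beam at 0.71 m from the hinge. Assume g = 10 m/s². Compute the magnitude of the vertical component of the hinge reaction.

|H_y| ≈ 813 N

Take torques about the hinge: T sin 47.5° · 1.8 = 117×10×0.9 + 376×0.71 = 1320 N·m.
So T = 1320 / (0.7373 × 1.8) = 994.62 N.
ΣF_y = 0: H_y = (117×10 + 376) − T sin 47.5° = 1546 − 733.31 = 812.69 N.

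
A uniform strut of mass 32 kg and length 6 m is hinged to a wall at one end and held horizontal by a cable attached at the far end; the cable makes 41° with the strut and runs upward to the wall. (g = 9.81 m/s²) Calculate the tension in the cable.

T ≈ 239 N

Take torques about the hinge: T sin 41° · 6 = 32×9.81×3 = 941.76 N·m.
So T = 941.76 / (0.6561 × 6) = 239.25 N.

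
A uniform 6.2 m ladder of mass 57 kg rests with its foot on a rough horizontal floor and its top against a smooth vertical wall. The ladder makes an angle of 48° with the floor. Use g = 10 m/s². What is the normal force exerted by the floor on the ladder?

N_floor ≈ 570 N

ΣF_y = 0: N_floor = 57×10 = 570 N.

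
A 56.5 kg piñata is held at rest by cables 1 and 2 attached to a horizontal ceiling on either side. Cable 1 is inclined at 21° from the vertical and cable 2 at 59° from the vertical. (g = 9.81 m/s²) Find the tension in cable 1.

Angles from the horizontal: cable 1 is 90° − 21° = 69°, cable 2 is 90° − 59° = 31°.
Weight W = 56.5 × 9.81 = 554.3 N acts straight down.
Horizontal: T_1 cos 69° = T_2 cos 31°  →  T_2 = 0.4181 T_1.
Vertical: T_1 sin 69° + T_2 sin 31° = 554.3.
Substituting the horizontal relation into the vertical equation gives 1.149 T_1 = 554.3, so T_1 = 482.4 N.

T_1 ≈ 482 N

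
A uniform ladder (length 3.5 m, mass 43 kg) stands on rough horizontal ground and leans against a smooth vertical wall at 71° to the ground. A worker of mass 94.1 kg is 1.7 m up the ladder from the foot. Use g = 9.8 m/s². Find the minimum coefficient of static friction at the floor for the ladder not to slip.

μ_min ≈ 0.169

ΣF_y = 0: N_floor = 43×9.8 + 94.1×9.8 = 1343.6 N.
Torques about the foot: N_wall · 3.5 sin 71° = 43×9.8×1.75 cos 71° + 94.1×9.8×1.7 cos 71° → N_wall = 226.78 N.
ΣF_x = 0: f_floor = N_wall = 226.78 N.
μ_min = f_floor / N_floor = 226.78 / 1343.6 = 0.1688.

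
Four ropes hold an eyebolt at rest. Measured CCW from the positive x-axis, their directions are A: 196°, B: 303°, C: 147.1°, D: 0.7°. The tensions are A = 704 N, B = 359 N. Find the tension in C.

Resolve: ΣF_x = 704 cos 196° + 359 cos 303° + T_C cos 147.1° + T_D cos 0.7° = 0.
        ΣF_y = 704 sin 196° + 359 sin 303° + T_C sin 147.1° + T_D sin 0.7° = 0.
The known terms sum to (-481.2, -495.1) N, so -0.8396 T_C + 0.9999 T_D = 481.2 and 0.5432 T_C + 0.0122 T_D = 495.1.
Solving simultaneously: T_C = 884 N, T_D = 1224 N.

T_C ≈ 884 N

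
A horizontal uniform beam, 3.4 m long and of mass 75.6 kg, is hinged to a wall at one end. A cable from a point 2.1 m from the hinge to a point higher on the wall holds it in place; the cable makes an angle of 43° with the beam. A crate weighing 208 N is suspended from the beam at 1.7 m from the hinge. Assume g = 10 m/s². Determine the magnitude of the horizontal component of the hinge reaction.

Take torques about the hinge: T sin 43° · 2.1 = 75.6×10×1.7 + 208×1.7 = 1638.8 N·m.
So T = 1638.8 / (0.6820 × 2.1) = 1144.3 N.
ΣF_x = 0: H_x = T cos 43° = 836.86 N.

H_x ≈ 837 N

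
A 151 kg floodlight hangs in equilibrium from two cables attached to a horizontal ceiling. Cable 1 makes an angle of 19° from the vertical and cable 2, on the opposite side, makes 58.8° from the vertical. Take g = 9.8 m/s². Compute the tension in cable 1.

Angles from the horizontal: cable 1 is 90° − 19° = 71°, cable 2 is 90° − 58.8° = 31.2°.
Weight W = 151 × 9.8 = 1480 N acts straight down.
Horizontal: T_1 cos 71° = T_2 cos 31.2°  →  T_2 = 0.3806 T_1.
Vertical: T_1 sin 71° + T_2 sin 31.2° = 1480.
Substituting the horizontal relation into the vertical equation gives 1.143 T_1 = 1480, so T_1 = 1295 N.

T_1 ≈ 1300 N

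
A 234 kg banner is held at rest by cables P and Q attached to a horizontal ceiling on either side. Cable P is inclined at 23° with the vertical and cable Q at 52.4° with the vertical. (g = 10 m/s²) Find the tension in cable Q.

Angles from the horizontal: cable P is 90° − 23° = 67°, cable Q is 90° − 52.4° = 37.6°.
Weight W = 234 × 10 = 2340 N acts straight down.
Horizontal: T_P cos 67° = T_Q cos 37.6°  →  T_P = 2.028 T_Q.
Vertical: T_P sin 67° + T_Q sin 37.6° = 2340.
Substituting the horizontal relation into the vertical equation gives 2.477 T_Q = 2340, so T_Q = 944.8 N.

T_Q ≈ 945 N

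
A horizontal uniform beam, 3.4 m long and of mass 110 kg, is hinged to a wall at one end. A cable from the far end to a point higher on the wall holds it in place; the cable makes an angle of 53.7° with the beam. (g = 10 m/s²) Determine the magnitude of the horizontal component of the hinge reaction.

H_x ≈ 404 N

Take torques about the hinge: T sin 53.7° · 3.4 = 110×10×1.7 = 1870 N·m.
So T = 1870 / (0.8059 × 3.4) = 682.44 N.
ΣF_x = 0: H_x = T cos 53.7° = 404.02 N.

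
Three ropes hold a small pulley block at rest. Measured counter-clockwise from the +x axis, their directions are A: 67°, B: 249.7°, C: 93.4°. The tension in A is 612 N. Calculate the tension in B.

T_B ≈ 677 N

Resolve: ΣF_x = 612 cos 67° + T_B cos 249.7° + T_C cos 93.4° = 0.
        ΣF_y = 612 sin 67° + T_B sin 249.7° + T_C sin 93.4° = 0.
The known terms sum to (239.1, 563.3) N, so -0.3469 T_B − 0.0593 T_C = -239.1 and -0.9379 T_B + 0.9982 T_C = -563.3.
Solving simultaneously: T_B = 677 N, T_C = 71.72 N.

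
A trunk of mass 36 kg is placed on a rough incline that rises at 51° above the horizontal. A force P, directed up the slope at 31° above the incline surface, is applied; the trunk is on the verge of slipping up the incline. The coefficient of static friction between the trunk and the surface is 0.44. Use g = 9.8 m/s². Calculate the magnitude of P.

On the verge of sliding up the incline, friction equals μN and acts down the slope.
Perpendicular: N + P sin 31° = W cos 51° = 222 N.
Along incline: P cos 31° = W sin 51° + μN  with W sin 51° = 274.2 N.
Solving the pair for P and N: P = 343.1 N, N = 45.3 N (and f = μN = 19.93 N).

P ≈ 343 N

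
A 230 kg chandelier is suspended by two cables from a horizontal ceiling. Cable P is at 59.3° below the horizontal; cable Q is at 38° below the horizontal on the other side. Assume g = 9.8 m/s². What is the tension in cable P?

T_P ≈ 1790 N

Weight W = 230 × 9.8 = 2254 N acts straight down.
Horizontal: T_P cos 59.3° = T_Q cos 38°  →  T_Q = 0.6479 T_P.
Vertical: T_P sin 59.3° + T_Q sin 38° = 2254.
Substituting the horizontal relation into the vertical equation gives 1.259 T_P = 2254, so T_P = 1791 N.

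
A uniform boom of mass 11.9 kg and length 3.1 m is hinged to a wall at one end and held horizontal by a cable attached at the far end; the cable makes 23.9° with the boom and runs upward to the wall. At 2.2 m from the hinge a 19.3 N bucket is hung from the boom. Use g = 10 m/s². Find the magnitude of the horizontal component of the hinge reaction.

Take torques about the hinge: T sin 23.9° · 3.1 = 11.9×10×1.55 + 19.3×2.2 = 226.91 N·m.
So T = 226.91 / (0.4051 × 3.1) = 180.67 N.
ΣF_x = 0: H_x = T cos 23.9° = 165.18 N.

H_x ≈ 165 N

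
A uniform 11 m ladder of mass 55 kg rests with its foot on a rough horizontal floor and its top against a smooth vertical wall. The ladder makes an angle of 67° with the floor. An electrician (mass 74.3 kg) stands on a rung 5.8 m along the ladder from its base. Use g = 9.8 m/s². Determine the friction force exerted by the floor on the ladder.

f ≈ 277 N

Torques about the foot: N_wall · 11 sin 67° = 55×9.8×5.5 cos 67° + 74.3×9.8×5.8 cos 67° → N_wall = 277.36 N.
ΣF_x = 0: f_floor = N_wall = 277.36 N.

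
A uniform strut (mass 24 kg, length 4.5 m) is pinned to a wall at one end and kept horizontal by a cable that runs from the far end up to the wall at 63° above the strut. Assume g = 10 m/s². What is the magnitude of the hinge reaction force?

|H| ≈ 135 N

Take torques about the hinge: T sin 63° · 4.5 = 24×10×2.25 = 540 N·m.
So T = 540 / (0.8910 × 4.5) = 134.68 N.
ΣF_x = 0: H_x = T cos 63° = 61.143 N.
ΣF_y = 0: H_y = (24×10) − T sin 63° = 240 − 120 = 120 N.
|H| = √(H_x² + H_y²) = √((61.143)² + (120)²) = 134.68 N.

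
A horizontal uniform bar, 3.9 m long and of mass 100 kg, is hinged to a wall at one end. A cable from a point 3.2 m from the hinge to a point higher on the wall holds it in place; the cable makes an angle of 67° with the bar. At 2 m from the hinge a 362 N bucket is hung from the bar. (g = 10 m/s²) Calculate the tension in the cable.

Take torques about the hinge: T sin 67° · 3.2 = 100×10×1.95 + 362×2 = 2674 N·m.
So T = 2674 / (0.9205 × 3.2) = 907.79 N.

T ≈ 908 N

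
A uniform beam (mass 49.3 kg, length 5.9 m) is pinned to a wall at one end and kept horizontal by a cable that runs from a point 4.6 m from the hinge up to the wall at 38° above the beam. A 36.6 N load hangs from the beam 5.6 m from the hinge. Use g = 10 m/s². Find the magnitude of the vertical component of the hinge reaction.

|H_y| ≈ 169 N

Take torques about the hinge: T sin 38° · 4.6 = 49.3×10×2.95 + 36.6×5.6 = 1659.3 N·m.
So T = 1659.3 / (0.6157 × 4.6) = 585.91 N.
ΣF_y = 0: H_y = (49.3×10 + 36.6) − T sin 38° = 529.6 − 360.72 = 168.88 N.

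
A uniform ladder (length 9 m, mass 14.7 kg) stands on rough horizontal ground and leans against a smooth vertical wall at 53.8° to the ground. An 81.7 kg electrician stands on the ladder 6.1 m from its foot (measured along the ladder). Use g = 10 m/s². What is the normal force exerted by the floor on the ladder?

N_floor ≈ 964 N

ΣF_y = 0: N_floor = 14.7×10 + 81.7×10 = 964 N.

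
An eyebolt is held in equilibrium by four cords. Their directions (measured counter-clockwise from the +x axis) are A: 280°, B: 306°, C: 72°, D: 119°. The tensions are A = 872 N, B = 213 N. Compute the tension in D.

T_D ≈ 795 N

Resolve: ΣF_x = 872 cos 280° + 213 cos 306° + T_C cos 72° + T_D cos 119° = 0.
        ΣF_y = 872 sin 280° + 213 sin 306° + T_C sin 72° + T_D sin 119° = 0.
The known terms sum to (276.6, -1031) N, so 0.3090 T_C − 0.4848 T_D = -276.6 and 0.9511 T_C + 0.8746 T_D = 1031.
Solving simultaneously: T_C = 352.7 N, T_D = 795.4 N.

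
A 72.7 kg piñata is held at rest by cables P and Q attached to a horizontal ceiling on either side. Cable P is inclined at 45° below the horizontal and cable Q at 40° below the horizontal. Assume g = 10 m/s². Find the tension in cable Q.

T_Q ≈ 516 N

Weight W = 72.7 × 10 = 727 N acts straight down.
Horizontal: T_P cos 45° = T_Q cos 40°  →  T_P = 1.083 T_Q.
Vertical: T_P sin 45° + T_Q sin 40° = 727.
Substituting the horizontal relation into the vertical equation gives 1.409 T_Q = 727, so T_Q = 516 N.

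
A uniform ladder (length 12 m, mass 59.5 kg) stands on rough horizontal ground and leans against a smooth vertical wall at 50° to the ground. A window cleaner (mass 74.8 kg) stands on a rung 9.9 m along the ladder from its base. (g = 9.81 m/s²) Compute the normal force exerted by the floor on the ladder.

N_floor ≈ 1320 N

ΣF_y = 0: N_floor = 59.5×9.81 + 74.8×9.81 = 1317.5 N.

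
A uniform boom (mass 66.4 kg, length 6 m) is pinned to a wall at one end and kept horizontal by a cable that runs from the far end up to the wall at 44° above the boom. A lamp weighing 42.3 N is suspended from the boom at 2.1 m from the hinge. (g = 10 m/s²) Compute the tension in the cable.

T ≈ 499 N

Take torques about the hinge: T sin 44° · 6 = 66.4×10×3 + 42.3×2.1 = 2080.8 N·m.
So T = 2080.8 / (0.6947 × 6) = 499.25 N.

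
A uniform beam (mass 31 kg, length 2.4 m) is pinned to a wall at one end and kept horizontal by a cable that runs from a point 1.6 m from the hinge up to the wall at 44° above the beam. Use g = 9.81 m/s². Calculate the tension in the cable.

Take torques about the hinge: T sin 44° · 1.6 = 31×9.81×1.2 = 364.93 N·m.
So T = 364.93 / (0.6947 × 1.6) = 328.34 N.

T ≈ 328 N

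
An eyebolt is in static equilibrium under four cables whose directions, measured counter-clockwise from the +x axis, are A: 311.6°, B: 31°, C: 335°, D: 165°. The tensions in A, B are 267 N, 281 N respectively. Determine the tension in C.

T_C ≈ 318 N

Resolve: ΣF_x = 267 cos 311.6° + 281 cos 31° + T_C cos 335° + T_D cos 165° = 0.
        ΣF_y = 267 sin 311.6° + 281 sin 31° + T_C sin 335° + T_D sin 165° = 0.
The known terms sum to (418.1, -54.94) N, so 0.9063 T_C − 0.9659 T_D = -418.1 and -0.4226 T_C + 0.2588 T_D = 54.94.
Solving simultaneously: T_C = 317.6 N, T_D = 730.9 N.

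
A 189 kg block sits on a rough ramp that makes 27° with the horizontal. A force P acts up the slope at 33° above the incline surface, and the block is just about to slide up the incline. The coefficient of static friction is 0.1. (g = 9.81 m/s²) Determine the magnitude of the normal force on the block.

N ≈ 1040 N

On the verge of sliding up the incline, friction equals μN and acts down the slope.
Perpendicular: N + P sin 33° = W cos 27° = 1652 N.
Along incline: P cos 33° = W sin 27° + μN  with W sin 27° = 841.7 N.
Solving the pair for P and N: P = 1127 N, N = 1038 N (and f = μN = 103.8 N).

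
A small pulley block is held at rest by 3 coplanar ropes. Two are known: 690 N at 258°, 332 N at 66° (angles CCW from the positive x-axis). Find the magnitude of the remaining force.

Sum the known components: ΣF_x = -8.423 N, ΣF_y = -371.6 N.
For equilibrium the remaining force must supply (−ΣF_x, −ΣF_y) = (8.423, 371.6) N.
Magnitude = √((8.423)² + (371.6)²) = 371.7 N; direction = atan2(371.6, 8.423) = 88.7°.

F ≈ 372 N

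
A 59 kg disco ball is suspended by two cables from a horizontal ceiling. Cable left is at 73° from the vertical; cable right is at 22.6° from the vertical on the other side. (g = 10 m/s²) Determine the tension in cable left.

Angles from the horizontal: cable left is 90° − 73° = 17°, cable right is 90° − 22.6° = 67.4°.
Weight W = 59 × 10 = 590 N acts straight down.
Horizontal: T_left cos 17° = T_right cos 67.4°  →  T_right = 2.488 T_left.
Vertical: T_left sin 17° + T_right sin 67.4° = 590.
Substituting the horizontal relation into the vertical equation gives 2.59 T_left = 590, so T_left = 227.8 N.

T_left ≈ 228 N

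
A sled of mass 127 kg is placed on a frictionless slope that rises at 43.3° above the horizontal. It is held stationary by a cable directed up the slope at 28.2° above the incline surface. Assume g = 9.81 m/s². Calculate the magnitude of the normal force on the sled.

N ≈ 449 N

Take axes along and perpendicular to the incline. Weight components: W sin 43.3° = 854.4 N down-slope, W cos 43.3° = 906.7 N into the surface.
Along incline: T cos 28.2° = W sin 43.3° → T = 969.5 N.
Perpendicular: N = W cos 43.3° − T sin 28.2° = 448.6 N.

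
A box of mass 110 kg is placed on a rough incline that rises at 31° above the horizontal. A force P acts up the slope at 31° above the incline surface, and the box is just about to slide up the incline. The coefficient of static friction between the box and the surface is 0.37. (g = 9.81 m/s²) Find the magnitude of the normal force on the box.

N ≈ 484 N

On the verge of sliding up the incline, friction equals μN and acts down the slope.
Perpendicular: N + P sin 31° = W cos 31° = 925 N.
Along incline: P cos 31° = W sin 31° + μN  with W sin 31° = 555.8 N.
Solving the pair for P and N: P = 857.1 N, N = 483.5 N (and f = μN = 178.9 N).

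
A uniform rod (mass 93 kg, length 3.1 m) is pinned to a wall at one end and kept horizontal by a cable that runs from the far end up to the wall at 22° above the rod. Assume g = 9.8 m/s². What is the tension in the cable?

Take torques about the hinge: T sin 22° · 3.1 = 93×9.8×1.55 = 1412.7 N·m.
So T = 1412.7 / (0.3746 × 3.1) = 1216.5 N.

T ≈ 1220 N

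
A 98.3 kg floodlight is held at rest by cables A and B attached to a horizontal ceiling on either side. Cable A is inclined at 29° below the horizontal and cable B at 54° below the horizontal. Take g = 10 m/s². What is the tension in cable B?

T_B ≈ 866 N

Weight W = 98.3 × 10 = 983 N acts straight down.
Horizontal: T_A cos 29° = T_B cos 54°  →  T_A = 0.672 T_B.
Vertical: T_A sin 29° + T_B sin 54° = 983.
Substituting the horizontal relation into the vertical equation gives 1.135 T_B = 983, so T_B = 866.2 N.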